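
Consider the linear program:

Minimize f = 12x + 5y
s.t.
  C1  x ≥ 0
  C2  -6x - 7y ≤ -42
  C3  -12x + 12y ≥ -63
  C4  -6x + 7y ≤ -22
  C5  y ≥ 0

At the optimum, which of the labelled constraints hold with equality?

Corner points and f = 12x + 5y:
  (315/52, 21/26) → f = 1995/26
  (16/3, 10/7) → f = 498/7
  (59/4, 19/2) → f = 449/2

The minimum is at (16/3, 10/7). Substituting into each constraint, equality holds for C2 and C4; the remaining constraints have slack.

C2 and C4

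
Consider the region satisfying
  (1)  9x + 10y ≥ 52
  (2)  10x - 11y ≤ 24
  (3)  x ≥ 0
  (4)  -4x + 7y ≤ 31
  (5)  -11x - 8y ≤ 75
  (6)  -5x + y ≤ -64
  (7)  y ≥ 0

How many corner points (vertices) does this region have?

3

Pairwise boundary intersections that survive every other constraint:
  (509/26, 203/13)
  (136/9, 104/9)
  (479/31, 411/31)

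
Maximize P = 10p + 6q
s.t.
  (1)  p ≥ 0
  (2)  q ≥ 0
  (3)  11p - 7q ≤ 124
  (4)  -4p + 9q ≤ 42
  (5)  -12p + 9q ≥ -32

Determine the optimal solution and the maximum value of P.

p = 37/4, q = 79/9, maximum P = 871/6

Corner points and P = 10p + 6q:
  (0, 0) → P = 0
  (0, 14/3) → P = 28
  (8/3, 0) → P = 80/3
  (37/4, 79/9) → P = 871/6

The optimum lies where -4p + 9q = 42 and -12p + 9q = -32.
Solving simultaneously gives p = 37/4, q = 79/9.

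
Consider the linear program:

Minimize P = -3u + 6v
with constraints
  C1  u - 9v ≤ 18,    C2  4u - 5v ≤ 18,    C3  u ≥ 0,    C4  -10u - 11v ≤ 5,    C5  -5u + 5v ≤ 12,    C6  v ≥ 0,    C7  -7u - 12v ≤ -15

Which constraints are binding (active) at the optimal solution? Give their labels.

C2 and C6

Vertices and P = -3u + 6v:
  (9/2, 0) → P = -27/2
  (0, 12/5) → P = 72/5
  (0, 5/4) → P = 15/2
  (15/7, 0) → P = -45/7
The feasible region is unbounded (it extends along (1, 1), (5, 4)), but P strictly increases along every unbounded feasible direction, so there is no improving ray and the minimum is attained at a vertex.

The minimum is at (9/2, 0). Substituting into each constraint, equality holds for C2 and C6; the remaining constraints have slack.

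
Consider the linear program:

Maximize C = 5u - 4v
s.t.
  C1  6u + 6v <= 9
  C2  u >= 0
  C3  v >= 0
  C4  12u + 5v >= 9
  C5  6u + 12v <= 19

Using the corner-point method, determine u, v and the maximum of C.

The optimum lies where 6u + 6v = 9 and v = 0.
Solving simultaneously gives u = 3/2, v = 0.

u = 3/2, v = 0, maximum C = 15/2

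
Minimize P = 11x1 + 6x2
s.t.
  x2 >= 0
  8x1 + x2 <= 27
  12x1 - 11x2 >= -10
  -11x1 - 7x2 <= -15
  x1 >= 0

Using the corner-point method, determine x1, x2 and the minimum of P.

x1 = 19/41, x2 = 58/41, minimum P = 557/41

Feasible corners and P = 11x1 + 6x2:
  (27/8, 0) → P = 297/8
  (15/11, 0) → P = 15
  (287/100, 101/25) → P = 5581/100
  (19/41, 58/41) → P = 557/41

The binding constraints are 12x1 - 11x2 = -10 and -11x1 - 7x2 = -15.
Solving simultaneously gives x1 = 19/41, x2 = 58/41.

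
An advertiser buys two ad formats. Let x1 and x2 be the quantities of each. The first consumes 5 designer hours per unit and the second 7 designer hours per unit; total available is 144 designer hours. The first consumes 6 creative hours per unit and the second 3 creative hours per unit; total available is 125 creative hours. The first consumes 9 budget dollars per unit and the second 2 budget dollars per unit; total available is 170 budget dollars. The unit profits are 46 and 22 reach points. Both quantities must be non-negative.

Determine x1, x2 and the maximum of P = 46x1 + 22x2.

Feasible corners and P = 46x1 + 22x2:
  (0, 0) → P = 0
  (0, 144/7) → P = 3168/7
  (170/9, 0) → P = 7820/9
  (443/27, 239/27) → P = 25636/27
  (52/3, 7) → P = 2854/3

x1 = 52/3, x2 = 7, maximum P = 2854/3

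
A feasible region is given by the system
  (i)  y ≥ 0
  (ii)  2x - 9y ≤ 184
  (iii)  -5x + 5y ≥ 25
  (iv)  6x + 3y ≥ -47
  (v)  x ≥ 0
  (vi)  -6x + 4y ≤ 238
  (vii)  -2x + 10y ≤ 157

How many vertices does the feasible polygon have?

Of the 21 pairwise boundary intersections, those satisfying every inequality are:
  (0, 5)
  (107/8, 147/8)
  (0, 157/10)

3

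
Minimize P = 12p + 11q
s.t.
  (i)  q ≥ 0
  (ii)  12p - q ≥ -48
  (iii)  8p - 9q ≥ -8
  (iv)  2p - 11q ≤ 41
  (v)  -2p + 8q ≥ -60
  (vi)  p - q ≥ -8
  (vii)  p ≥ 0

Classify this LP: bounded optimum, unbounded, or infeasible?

Corner points and P = 12p + 11q:
  (41/2, 0) → P = 246
  (0, 0) → P = 0
  (0, 8/9) → P = 88/9
  (166/3, 19/3) → P = 2201/3
The feasible region has finitely many vertices and no improving ray; the minimum is 0 at (0, 0).

bounded optimum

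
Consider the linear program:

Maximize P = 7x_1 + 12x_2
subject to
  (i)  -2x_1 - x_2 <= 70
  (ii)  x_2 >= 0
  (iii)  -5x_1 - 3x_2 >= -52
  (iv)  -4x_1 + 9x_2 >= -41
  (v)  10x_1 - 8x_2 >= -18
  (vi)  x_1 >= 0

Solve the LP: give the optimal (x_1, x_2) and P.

Extreme points and P = 7x_1 + 12x_2:
  (41/4, 0) → P = 287/4
  (0, 0) → P = 0
  (197/19, 1/19) → P = 1391/19
  (181/35, 61/7) → P = 4927/35
  (0, 9/4) → P = 27

x_1 = 181/35, x_2 = 61/7, maximum P = 4927/35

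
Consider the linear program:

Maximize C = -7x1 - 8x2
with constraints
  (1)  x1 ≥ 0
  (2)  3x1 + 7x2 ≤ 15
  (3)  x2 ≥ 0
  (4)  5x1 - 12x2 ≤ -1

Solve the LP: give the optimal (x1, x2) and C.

x1 = 0, x2 = 1/12, maximum C = -2/3

Corner points and C = -7x1 - 8x2:
  (0, 15/7) → C = -120/7
  (0, 1/12) → C = -2/3
  (173/71, 78/71) → C = -1835/71

The binding constraints are x1 = 0 and 5x1 - 12x2 = -1.
Solving simultaneously gives x1 = 0, x2 = 1/12.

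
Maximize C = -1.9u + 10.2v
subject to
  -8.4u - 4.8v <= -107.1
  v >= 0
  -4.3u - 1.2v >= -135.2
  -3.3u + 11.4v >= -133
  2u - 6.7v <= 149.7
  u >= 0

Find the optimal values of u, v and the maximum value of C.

Feasible corners and C = -1.9u + 10.2v:
  (51/4, 0) → C = -969/40
  (0, 357/16) → C = 18207/80
  (1352/43, 0) → C = -12844/215
  (0, 338/3) → C = 5746/5

u = 0, v = 338/3, maximum C = 5746/5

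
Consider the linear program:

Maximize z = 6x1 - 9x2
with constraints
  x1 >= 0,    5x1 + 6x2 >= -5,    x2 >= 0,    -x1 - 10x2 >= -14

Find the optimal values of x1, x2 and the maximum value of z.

Vertices and z = 6x1 - 9x2:
  (0, 0) → z = 0
  (0, 7/5) → z = -63/5
  (14, 0) → z = 84

x1 = 14, x2 = 0, maximum z = 84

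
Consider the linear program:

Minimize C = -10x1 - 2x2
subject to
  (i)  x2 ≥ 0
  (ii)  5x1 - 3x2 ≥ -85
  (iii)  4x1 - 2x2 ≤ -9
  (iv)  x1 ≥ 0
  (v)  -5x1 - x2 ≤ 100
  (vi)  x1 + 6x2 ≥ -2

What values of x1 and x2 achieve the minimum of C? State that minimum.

Extreme points and C = -10x1 - 2x2:
  (143/2, 295/2) → C = -1010
  (0, 85/3) → C = -170/3
  (0, 9/2) → C = -9

The binding constraints are 5x1 - 3x2 = -85 and 4x1 - 2x2 = -9.
Solving simultaneously gives x1 = 143/2, x2 = 295/2.

x1 = 143/2, x2 = 295/2, minimum C = -1010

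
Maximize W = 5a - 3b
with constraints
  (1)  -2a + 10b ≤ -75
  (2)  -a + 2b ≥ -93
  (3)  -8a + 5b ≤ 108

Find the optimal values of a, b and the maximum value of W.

a = 130, b = 37/2, maximum W = 1189/2

Feasible corners and W = 5a - 3b:
  (130, 37/2) → W = 1189/2
  (-291/14, -408/35) → W = -4827/70
  (-681/11, -852/11) → W = -849/11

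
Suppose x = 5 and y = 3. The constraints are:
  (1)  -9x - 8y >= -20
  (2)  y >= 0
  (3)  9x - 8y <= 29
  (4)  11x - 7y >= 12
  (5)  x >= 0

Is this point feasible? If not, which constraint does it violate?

not feasible — violates (1)

Constraint (1): -9x - 8y = -69, which is not ≥ -20. All other constraints are satisfied.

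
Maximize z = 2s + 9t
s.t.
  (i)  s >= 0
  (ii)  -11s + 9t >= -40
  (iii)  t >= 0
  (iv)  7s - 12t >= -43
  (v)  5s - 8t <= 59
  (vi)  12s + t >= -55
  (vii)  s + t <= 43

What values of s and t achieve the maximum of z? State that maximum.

Vertices and z = 2s + 9t:
  (0, 0) → z = 0
  (0, 43/12) → z = 129/4
  (40/11, 0) → z = 80/11
  (289/23, 251/23) → z = 2837/23

The binding constraints are -11s + 9t = -40 and 7s - 12t = -43.
Solving simultaneously gives s = 289/23, t = 251/23.

s = 289/23, t = 251/23, maximum z = 2837/23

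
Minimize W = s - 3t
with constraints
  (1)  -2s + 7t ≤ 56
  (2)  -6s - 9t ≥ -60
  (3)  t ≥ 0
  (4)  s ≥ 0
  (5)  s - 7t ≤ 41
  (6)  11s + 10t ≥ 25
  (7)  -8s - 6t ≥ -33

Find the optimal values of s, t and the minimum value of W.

s = 0, t = 11/2, minimum W = -33/2

Vertices and W = s - 3t:
  (25/11, 0) → W = 25/11
  (33/8, 0) → W = 33/8
  (0, 5/2) → W = -15/2
  (0, 11/2) → W = -33/2

At the optimal vertex, s = 0 and -8s - 6t = -33.
Solving simultaneously gives s = 0, t = 11/2.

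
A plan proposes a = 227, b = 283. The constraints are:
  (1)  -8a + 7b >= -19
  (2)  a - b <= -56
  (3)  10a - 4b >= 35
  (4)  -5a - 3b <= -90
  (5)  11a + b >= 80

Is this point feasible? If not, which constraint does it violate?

feasible

(1): 165 ≥ -19 ✓
(2): -56 ≤ -56 ✓
(3): 1138 ≥ 35 ✓
(4): -1984 ≤ -90 ✓
(5): 2780 ≥ 80 ✓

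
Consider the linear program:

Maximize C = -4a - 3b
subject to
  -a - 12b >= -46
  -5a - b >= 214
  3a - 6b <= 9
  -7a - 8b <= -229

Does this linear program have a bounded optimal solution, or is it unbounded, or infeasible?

infeasible

The boundaries -a - 12b = -46 and -5a - b = 214 meet at (-2614/59, 444/59), but that point violates -7a - 8b ≤ -229. Every candidate vertex is excluded by some other constraint, so the feasible region is empty.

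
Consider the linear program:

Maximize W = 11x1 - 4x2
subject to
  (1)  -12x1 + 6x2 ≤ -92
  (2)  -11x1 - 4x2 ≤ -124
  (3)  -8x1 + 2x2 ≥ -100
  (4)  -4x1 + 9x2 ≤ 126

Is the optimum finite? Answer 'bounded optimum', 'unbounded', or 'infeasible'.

bounded optimum

Extreme points and W = 11x1 - 4x2:
  (556/57, 238/57) → W = 5164/57
  (52/3, 58/3) → W = 340/3
  (12, -2) → W = 140
The feasible region has finitely many vertices and no improving ray; the maximum is 140 at (12, -2).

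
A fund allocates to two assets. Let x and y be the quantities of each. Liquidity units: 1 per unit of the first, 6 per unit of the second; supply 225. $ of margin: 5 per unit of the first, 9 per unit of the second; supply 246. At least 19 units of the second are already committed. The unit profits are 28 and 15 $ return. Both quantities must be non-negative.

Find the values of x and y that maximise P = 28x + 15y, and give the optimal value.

x = 15, y = 19, maximum P = 705

Vertices and P = 28x + 15y:
  (0, 82/3) → P = 410
  (0, 19) → P = 285
  (15, 19) → P = 705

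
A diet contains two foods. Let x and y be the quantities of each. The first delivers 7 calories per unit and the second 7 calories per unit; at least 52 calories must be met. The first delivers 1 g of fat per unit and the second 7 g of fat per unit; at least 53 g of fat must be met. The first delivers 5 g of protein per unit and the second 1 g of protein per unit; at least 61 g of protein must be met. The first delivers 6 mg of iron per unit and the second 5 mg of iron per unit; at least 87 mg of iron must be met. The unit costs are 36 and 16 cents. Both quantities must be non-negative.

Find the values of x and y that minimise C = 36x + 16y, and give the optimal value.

Vertices and C = 36x + 16y:
  (0, 61) → C = 976
  (53, 0) → C = 1908
  (11, 6) → C = 492
The feasible region is unbounded (it extends along (0, 1), (1, 0)), but C strictly increases along every unbounded feasible direction, so there is no improving ray and the minimum is attained at a vertex.

The binding constraints are x + 7y = 53 and 5x + y = 61.
Solving simultaneously gives x = 11, y = 6.

x = 11, y = 6, minimum C = 492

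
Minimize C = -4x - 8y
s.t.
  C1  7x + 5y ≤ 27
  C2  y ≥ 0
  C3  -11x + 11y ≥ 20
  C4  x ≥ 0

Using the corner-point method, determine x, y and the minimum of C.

Vertices and C = -4x - 8y:
  (197/132, 437/132) → C = -357/11
  (0, 27/5) → C = -216/5
  (0, 20/11) → C = -160/11

The optimum lies where 7x + 5y = 27 and x = 0.
Solving simultaneously gives x = 0, y = 27/5.

x = 0, y = 27/5, minimum C = -216/5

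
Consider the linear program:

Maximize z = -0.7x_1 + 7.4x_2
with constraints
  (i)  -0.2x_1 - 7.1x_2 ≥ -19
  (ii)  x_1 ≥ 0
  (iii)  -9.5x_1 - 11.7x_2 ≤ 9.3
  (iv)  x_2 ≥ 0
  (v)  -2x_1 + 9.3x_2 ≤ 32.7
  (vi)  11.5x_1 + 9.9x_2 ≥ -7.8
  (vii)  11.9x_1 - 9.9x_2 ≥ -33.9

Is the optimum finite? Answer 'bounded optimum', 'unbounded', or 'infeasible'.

bounded optimum

Vertices and z = -0.7x_1 + 7.4x_2:
  (0, 190/71) → z = 1406/71
  (95, 0) → z = -66.5
  (0, 0) → z = 0
The feasible region has finitely many vertices and no improving ray; the maximum is 1406/71 at (0, 190/71).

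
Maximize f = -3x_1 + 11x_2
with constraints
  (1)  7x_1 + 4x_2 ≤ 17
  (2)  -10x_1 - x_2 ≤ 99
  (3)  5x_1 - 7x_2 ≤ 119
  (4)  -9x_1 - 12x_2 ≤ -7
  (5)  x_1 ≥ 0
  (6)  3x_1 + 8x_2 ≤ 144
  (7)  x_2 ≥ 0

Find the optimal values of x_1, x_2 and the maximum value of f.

The binding constraints are 7x_1 + 4x_2 = 17 and x_1 = 0.
Solving simultaneously gives x_1 = 0, x_2 = 17/4.

x_1 = 0, x_2 = 17/4, maximum f = 187/4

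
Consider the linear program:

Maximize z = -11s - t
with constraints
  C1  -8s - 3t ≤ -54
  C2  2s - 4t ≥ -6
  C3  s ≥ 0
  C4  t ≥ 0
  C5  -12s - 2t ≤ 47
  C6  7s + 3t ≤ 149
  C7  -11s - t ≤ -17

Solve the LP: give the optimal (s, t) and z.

s = 99/19, t = 78/19, maximum z = -1167/19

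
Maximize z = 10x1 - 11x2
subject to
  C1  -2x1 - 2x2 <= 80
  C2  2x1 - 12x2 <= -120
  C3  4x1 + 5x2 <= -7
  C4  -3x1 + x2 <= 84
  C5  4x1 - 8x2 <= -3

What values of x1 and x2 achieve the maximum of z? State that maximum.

Corner points and z = 10x1 - 11x2:
  (-342/29, 233/29) → z = -5983/29
  (-444/17, 96/17) → z = -5496/17
  (-427/19, 315/19) → z = -7735/19

The optimum lies where 2x1 - 12x2 = -120 and 4x1 + 5x2 = -7.
Solving simultaneously gives x1 = -342/29, x2 = 233/29.

x1 = -342/29, x2 = 233/29, maximum z = -5983/29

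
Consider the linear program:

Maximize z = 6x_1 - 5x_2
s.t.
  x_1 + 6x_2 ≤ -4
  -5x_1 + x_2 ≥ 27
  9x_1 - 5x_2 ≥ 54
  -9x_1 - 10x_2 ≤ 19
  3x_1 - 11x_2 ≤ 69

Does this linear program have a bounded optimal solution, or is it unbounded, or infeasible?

The boundaries x_1 + 6x_2 = -4 and 9x_1 - 5x_2 = 54 meet at (304/59, -90/59), but that point violates -5x_1 + x_2 ≥ 27. Every candidate vertex is excluded by some other constraint, so the feasible region is empty.

infeasible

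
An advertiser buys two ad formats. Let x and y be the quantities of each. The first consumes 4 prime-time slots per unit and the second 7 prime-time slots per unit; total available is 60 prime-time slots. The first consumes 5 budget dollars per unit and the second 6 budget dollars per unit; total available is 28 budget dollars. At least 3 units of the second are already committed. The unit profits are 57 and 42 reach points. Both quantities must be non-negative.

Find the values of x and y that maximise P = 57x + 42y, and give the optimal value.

x = 2, y = 3, maximum P = 240

Extreme points and P = 57x + 42y:
  (0, 14/3) → P = 196
  (0, 3) → P = 126
  (2, 3) → P = 240

At the optimal vertex, 5x + 6y = 28 and y = 3.
Solving simultaneously gives x = 2, y = 3.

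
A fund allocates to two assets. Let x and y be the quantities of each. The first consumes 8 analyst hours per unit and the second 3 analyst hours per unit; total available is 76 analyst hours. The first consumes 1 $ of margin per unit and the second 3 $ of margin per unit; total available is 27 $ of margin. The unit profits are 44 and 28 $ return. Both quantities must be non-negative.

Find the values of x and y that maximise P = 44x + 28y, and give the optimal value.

The binding constraints are 8x + 3y = 76 and x + 3y = 27.
Solving simultaneously gives x = 7, y = 20/3.

x = 7, y = 20/3, maximum P = 1484/3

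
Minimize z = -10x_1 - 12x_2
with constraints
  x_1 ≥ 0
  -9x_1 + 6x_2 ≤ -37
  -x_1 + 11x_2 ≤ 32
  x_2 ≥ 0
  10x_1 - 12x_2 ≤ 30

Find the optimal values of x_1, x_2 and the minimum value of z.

x_1 = 51/7, x_2 = 25/7, minimum z = -810/7

The optimum lies where -x_1 + 11x_2 = 32 and 10x_1 - 12x_2 = 30.
Solving simultaneously gives x_1 = 51/7, x_2 = 25/7.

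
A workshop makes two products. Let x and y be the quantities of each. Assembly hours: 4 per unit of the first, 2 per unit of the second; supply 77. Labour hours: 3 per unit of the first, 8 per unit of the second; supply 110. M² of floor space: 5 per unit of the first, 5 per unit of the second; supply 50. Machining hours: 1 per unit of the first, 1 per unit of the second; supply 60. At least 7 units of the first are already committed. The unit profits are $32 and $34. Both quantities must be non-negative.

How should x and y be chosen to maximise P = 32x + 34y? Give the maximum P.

Vertices and P = 32x + 34y:
  (10, 0) → P = 320
  (7, 0) → P = 224
  (7, 3) → P = 326

x = 7, y = 3, maximum P = 326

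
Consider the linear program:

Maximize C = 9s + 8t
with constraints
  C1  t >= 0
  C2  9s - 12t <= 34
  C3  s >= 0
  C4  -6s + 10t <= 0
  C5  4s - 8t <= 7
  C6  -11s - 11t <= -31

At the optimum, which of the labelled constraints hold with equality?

C2 and C4

Feasible corners and C = 9s + 8t:
  (170/9, 34/3) → C = 782/3
  (47/6, 73/24) → C = 569/6
  (155/88, 93/88) → C = 2139/88
  (325/132, 47/132) → C = 3301/132

The maximum is at (170/9, 34/3). Substituting into each constraint, equality holds for C2 and C4; the remaining constraints have slack.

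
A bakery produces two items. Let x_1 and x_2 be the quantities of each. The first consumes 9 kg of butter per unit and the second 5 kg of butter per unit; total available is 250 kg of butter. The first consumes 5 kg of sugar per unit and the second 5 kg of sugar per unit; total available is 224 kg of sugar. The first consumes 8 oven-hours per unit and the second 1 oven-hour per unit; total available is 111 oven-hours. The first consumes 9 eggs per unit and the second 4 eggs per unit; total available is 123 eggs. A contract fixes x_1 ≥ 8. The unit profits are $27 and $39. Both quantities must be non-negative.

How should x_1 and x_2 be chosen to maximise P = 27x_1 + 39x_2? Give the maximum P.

x_1 = 8, x_2 = 51/4, maximum P = 2853/4

Vertices and P = 27x_1 + 39x_2:
  (41/3, 0) → P = 369
  (8, 0) → P = 216
  (8, 51/4) → P = 2853/4

At the optimal vertex, 9x_1 + 4x_2 = 123 and x_1 = 8.
Solving simultaneously gives x_1 = 8, x_2 = 51/4.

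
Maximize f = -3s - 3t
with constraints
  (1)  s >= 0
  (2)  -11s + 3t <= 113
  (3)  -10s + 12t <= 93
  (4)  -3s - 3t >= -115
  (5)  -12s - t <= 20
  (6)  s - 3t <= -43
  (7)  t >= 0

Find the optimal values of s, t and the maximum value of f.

s = 79/6, t = 337/18, maximum f = -287/3

Corner points and f = -3s - 3t:
  (367/22, 1429/66) → f = -115
  (79/6, 337/18) → f = -287/3
  (18, 61/3) → f = -115

The optimum lies where -10s + 12t = 93 and s - 3t = -43.
Solving simultaneously gives s = 79/6, t = 337/18.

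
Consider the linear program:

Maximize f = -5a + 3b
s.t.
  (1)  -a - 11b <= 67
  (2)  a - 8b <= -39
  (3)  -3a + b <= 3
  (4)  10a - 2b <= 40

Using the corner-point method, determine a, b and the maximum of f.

Corner points and f = -5a + 3b:
  (15/23, 114/23) → f = 267/23
  (199/39, 215/39) → f = -350/39
  (23/2, 75/2) → f = 55

At the optimal vertex, -3a + b = 3 and 10a - 2b = 40.
Solving simultaneously gives a = 23/2, b = 75/2.

a = 23/2, b = 75/2, maximum f = 55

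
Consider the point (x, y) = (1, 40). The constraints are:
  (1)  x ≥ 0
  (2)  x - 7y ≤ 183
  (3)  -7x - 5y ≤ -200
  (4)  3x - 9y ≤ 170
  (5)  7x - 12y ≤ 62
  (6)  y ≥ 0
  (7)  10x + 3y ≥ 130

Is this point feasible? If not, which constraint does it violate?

feasible

(1): 1 ≥ 0 ✓
(2): -279 ≤ 183 ✓
(3): -207 ≤ -200 ✓
(4): -357 ≤ 170 ✓
(5): -473 ≤ 62 ✓
(6): 40 ≥ 0 ✓
(7): 130 ≥ 130 ✓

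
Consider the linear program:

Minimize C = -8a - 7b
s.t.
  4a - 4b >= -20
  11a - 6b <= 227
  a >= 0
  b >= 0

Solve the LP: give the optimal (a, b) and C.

a = 257/5, b = 282/5, minimum C = -806

Feasible corners and C = -8a - 7b:
  (257/5, 282/5) → C = -806
  (0, 5) → C = -35
  (227/11, 0) → C = -1816/11
  (0, 0) → C = 0

The optimum lies where 4a - 4b = -20 and 11a - 6b = 227.
Solving simultaneously gives a = 257/5, b = 282/5.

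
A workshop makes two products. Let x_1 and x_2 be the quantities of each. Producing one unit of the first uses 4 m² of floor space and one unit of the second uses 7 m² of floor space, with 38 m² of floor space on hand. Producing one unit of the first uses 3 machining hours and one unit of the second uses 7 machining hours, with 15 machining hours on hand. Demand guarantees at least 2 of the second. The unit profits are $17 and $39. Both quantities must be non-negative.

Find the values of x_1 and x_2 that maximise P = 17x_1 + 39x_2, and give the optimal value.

x_1 = 1/3, x_2 = 2, maximum P = 251/3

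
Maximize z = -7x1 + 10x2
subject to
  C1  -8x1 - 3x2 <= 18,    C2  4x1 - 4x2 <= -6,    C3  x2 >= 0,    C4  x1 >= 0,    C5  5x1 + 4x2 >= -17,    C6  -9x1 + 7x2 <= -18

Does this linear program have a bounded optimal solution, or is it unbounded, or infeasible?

unbounded

From the feasible point (57/4, 63/4), moving in the direction (4, 4) keeps every constraint satisfied while z increases without bound.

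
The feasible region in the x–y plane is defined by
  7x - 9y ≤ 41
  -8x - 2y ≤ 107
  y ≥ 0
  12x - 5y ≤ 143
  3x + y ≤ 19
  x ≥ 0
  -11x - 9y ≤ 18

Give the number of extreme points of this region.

4

The feasible vertices (each the meet of two boundaries and inside every other half-plane) are:
  (41/7, 0)
  (106/17, 5/17)
  (0, 0)
  (0, 19)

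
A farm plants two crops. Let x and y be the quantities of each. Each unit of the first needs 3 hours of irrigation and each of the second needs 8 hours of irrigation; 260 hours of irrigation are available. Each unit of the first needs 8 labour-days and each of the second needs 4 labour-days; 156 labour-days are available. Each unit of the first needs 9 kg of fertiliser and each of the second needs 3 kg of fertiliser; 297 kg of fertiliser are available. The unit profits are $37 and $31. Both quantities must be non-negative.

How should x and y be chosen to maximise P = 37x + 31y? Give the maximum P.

x = 4, y = 31, maximum P = 1109

Feasible corners and P = 37x + 31y:
  (0, 0) → P = 0
  (0, 65/2) → P = 2015/2
  (39/2, 0) → P = 1443/2
  (4, 31) → P = 1109

The optimum lies where 3x + 8y = 260 and 8x + 4y = 156.
Solving simultaneously gives x = 4, y = 31.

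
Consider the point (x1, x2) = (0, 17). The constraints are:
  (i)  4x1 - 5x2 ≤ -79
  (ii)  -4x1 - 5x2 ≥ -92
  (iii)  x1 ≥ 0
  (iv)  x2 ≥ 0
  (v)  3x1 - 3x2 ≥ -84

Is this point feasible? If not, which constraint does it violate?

feasible

(i): -85 ≤ -79 ✓
(ii): -85 ≥ -92 ✓
(iii): 0 ≥ 0 ✓
(iv): 17 ≥ 0 ✓
(v): -51 ≥ -84 ✓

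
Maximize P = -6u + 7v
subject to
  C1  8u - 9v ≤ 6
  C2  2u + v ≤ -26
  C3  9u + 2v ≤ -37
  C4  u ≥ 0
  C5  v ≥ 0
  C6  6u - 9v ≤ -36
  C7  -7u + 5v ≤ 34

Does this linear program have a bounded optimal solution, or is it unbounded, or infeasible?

The boundaries 6u - 9v = -36 and -7u + 5v = 34 meet at (-42/11, 16/11), but that point violates 2u + v ≤ -26. Every candidate vertex is excluded by some other constraint, so the feasible region is empty.

infeasible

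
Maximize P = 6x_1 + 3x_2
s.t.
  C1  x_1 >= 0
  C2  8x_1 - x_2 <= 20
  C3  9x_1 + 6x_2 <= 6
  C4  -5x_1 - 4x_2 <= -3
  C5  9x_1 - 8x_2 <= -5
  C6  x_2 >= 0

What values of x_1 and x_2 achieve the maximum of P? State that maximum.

x_1 = 1/7, x_2 = 11/14, maximum P = 45/14

Feasible corners and P = 6x_1 + 3x_2:
  (0, 1) → P = 3
  (0, 3/4) → P = 9/4
  (1/7, 11/14) → P = 45/14
  (1/19, 13/19) → P = 45/19

The binding constraints are 9x_1 + 6x_2 = 6 and 9x_1 - 8x_2 = -5.
Solving simultaneously gives x_1 = 1/7, x_2 = 11/14.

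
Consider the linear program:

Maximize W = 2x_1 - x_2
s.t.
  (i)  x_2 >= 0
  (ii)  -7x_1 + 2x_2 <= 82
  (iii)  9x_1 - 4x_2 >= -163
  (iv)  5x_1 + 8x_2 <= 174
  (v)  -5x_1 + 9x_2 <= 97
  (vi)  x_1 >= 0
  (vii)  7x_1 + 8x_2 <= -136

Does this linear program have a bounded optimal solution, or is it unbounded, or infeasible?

The boundaries x_2 = 0 and 5x_1 + 8x_2 = 174 meet at (174/5, 0), but that point violates 7x_1 + 8x_2 ≤ -136. Every candidate vertex is excluded by some other constraint, so the feasible region is empty.

infeasible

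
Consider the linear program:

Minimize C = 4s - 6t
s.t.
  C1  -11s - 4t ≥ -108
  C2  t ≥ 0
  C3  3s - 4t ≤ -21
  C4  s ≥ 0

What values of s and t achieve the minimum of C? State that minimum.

s = 0, t = 27, minimum C = -162

Vertices and C = 4s - 6t:
  (87/14, 555/56) → C = -969/28
  (0, 27) → C = -162
  (0, 21/4) → C = -63/2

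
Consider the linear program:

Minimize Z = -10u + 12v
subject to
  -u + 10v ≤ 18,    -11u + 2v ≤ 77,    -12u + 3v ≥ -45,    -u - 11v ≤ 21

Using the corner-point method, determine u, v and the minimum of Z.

u = 16/5, v = -11/5, minimum Z = -292/5

Feasible corners and Z = -10u + 12v:
  (-367/54, 121/108) → Z = 2198/27
  (56/13, 29/13) → Z = -212/13
  (-889/123, -154/123) → Z = 7042/123
  (16/5, -11/5) → Z = -292/5

The binding constraints are -12u + 3v = -45 and -u - 11v = 21.
Solving simultaneously gives u = 16/5, v = -11/5.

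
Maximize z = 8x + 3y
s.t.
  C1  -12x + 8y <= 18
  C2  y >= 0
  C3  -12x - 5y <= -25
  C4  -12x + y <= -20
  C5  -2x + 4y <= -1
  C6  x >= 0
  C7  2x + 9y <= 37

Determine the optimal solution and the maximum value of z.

At the optimal vertex, y = 0 and 2x + 9y = 37.
Solving simultaneously gives x = 37/2, y = 0.

x = 37/2, y = 0, maximum z = 148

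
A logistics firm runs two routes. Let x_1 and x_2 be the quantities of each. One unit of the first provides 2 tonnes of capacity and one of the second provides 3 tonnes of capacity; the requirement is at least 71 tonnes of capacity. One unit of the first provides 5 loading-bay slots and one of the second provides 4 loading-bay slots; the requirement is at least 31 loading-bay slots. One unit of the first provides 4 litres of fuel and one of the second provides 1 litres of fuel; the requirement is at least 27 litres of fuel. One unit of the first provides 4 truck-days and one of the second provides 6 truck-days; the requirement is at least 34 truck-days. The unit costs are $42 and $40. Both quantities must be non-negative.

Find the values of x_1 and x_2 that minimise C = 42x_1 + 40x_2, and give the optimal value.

x_1 = 1, x_2 = 23, minimum C = 962

Extreme points and C = 42x_1 + 40x_2:
  (0, 27) → C = 1080
  (71/2, 0) → C = 1491
  (1, 23) → C = 962
The feasible region is unbounded (it extends along (0, 1), (1, 0)), but C strictly increases along every unbounded feasible direction, so there is no improving ray and the minimum is attained at a vertex.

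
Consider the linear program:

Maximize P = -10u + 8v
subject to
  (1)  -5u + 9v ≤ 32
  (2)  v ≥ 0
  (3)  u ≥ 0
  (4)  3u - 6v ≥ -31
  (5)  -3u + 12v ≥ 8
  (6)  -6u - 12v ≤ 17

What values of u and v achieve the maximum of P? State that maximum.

u = 0, v = 32/9, maximum P = 256/9

Vertices and P = -10u + 8v:
  (0, 32/9) → P = 256/9
  (29, 59/3) → P = -398/3
  (0, 2/3) → P = 16/3
The feasible region is unbounded (it extends along (4, 1), (2, 1)), but P strictly decreases along every unbounded feasible direction, so there is no improving ray and the maximum is attained at a vertex.

The binding constraints are -5u + 9v = 32 and u = 0.
Solving simultaneously gives u = 0, v = 32/9.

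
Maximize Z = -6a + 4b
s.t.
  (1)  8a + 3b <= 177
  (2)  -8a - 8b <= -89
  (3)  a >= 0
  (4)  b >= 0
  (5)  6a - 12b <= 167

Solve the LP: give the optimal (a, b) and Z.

a = 0, b = 59, maximum Z = 236

Vertices and Z = -6a + 4b:
  (0, 59) → Z = 236
  (177/8, 0) → Z = -531/4
  (0, 89/8) → Z = 89/2
  (89/8, 0) → Z = -267/4

The binding constraints are 8a + 3b = 177 and a = 0.
Solving simultaneously gives a = 0, b = 59.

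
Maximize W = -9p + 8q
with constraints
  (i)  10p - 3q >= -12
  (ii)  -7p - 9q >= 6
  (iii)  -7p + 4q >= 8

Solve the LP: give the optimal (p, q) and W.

Vertices and W = -9p + 8q:
  (-42/37, 8/37) → W = 442/37
  (-24/19, -4/19) → W = 184/19
  (-96/91, 2/13) → W = 976/91

At the optimal vertex, 10p - 3q = -12 and -7p - 9q = 6.
Solving simultaneously gives p = -42/37, q = 8/37.

p = -42/37, q = 8/37, maximum W = 442/37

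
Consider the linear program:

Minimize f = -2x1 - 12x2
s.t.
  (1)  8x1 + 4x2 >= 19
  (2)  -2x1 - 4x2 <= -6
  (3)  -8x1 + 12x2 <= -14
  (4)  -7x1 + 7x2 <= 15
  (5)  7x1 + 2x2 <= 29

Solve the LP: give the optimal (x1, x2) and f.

Feasible corners and f = -2x1 - 12x2:
  (16/7, 5/14) → f = -62/7
  (13/3, -2/3) → f = -2/3
  (94/25, 67/50) → f = -118/5

At the optimal vertex, -8x1 + 12x2 = -14 and 7x1 + 2x2 = 29.
Solving simultaneously gives x1 = 94/25, x2 = 67/50.

x1 = 94/25, x2 = 67/50, minimum f = -118/5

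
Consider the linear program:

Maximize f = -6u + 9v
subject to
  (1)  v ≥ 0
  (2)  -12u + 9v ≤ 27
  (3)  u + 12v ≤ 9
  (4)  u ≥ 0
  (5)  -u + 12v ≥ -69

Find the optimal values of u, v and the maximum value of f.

u = 0, v = 3/4, maximum f = 27/4

Corner points and f = -6u + 9v:
  (9, 0) → f = -54
  (0, 0) → f = 0
  (0, 3/4) → f = 27/4

The optimum lies where u + 12v = 9 and u = 0.
Solving simultaneously gives u = 0, v = 3/4.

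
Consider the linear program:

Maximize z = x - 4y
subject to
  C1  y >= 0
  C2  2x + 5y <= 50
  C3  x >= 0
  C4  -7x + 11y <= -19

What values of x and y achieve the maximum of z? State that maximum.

Vertices and z = x - 4y:
  (25, 0) → z = 25
  (19/7, 0) → z = 19/7
  (215/19, 104/19) → z = -201/19

The binding constraints are y = 0 and 2x + 5y = 50.
Solving simultaneously gives x = 25, y = 0.

x = 25, y = 0, maximum z = 25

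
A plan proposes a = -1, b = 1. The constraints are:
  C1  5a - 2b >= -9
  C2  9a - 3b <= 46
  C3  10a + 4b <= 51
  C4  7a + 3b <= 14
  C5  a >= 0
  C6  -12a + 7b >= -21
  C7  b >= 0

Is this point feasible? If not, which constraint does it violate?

Constraint C5: a = -1, which is not ≥ 0. All other constraints are satisfied.

not feasible — violates C5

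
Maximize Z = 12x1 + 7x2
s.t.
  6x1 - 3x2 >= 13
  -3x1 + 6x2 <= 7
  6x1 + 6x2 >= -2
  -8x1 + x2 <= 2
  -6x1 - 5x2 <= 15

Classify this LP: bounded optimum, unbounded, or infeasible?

From the feasible point (11/3, 3), moving in the direction (6, -6) keeps every constraint satisfied while Z increases without bound.

unbounded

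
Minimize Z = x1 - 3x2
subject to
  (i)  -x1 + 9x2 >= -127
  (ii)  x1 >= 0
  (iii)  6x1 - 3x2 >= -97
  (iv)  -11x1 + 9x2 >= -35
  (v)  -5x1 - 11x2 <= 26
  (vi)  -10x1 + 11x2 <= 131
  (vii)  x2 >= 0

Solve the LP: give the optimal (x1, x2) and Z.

x1 = 1564/31, x2 = 1791/31, minimum Z = -3809/31

Corner points and Z = x1 - 3x2:
  (0, 131/11) → Z = -393/11
  (0, 0) → Z = 0
  (1564/31, 1791/31) → Z = -3809/31
  (35/11, 0) → Z = 35/11

The binding constraints are -11x1 + 9x2 = -35 and -10x1 + 11x2 = 131.
Solving simultaneously gives x1 = 1564/31, x2 = 1791/31.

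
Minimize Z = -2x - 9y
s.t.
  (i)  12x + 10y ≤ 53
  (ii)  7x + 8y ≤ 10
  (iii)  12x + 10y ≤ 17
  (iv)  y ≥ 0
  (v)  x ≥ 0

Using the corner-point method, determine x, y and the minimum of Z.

Vertices and Z = -2x - 9y:
  (18/13, 1/26) → Z = -81/26
  (0, 5/4) → Z = -45/4
  (17/12, 0) → Z = -17/6
  (0, 0) → Z = 0

The binding constraints are 7x + 8y = 10 and x = 0.
Solving simultaneously gives x = 0, y = 5/4.

x = 0, y = 5/4, minimum Z = -45/4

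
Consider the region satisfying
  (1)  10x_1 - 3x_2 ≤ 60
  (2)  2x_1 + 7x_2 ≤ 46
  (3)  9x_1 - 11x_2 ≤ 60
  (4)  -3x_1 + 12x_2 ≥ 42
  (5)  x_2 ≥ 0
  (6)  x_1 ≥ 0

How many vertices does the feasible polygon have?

Of the 15 pairwise boundary intersections, those satisfying every inequality are:
  (86/15, 74/15)
  (0, 46/7)
  (0, 7/2)

3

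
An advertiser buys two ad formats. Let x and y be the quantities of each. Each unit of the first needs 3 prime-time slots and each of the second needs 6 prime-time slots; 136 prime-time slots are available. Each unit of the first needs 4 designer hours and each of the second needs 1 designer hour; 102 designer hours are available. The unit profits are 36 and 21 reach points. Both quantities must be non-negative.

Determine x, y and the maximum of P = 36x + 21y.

x = 68/3, y = 34/3, maximum P = 1054

Extreme points and P = 36x + 21y:
  (0, 0) → P = 0
  (0, 68/3) → P = 476
  (51/2, 0) → P = 918
  (68/3, 34/3) → P = 1054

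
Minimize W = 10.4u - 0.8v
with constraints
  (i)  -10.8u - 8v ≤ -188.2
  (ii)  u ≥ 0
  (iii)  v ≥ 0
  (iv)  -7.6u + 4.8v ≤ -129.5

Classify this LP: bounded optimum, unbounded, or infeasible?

Feasible corners and W = 10.4u - 0.8v:
  (941/54, 0) → W = 24466/135
  (12121/704, 793/2816) → W = 629499/3520
The feasible region has finitely many vertices and no improving ray; the minimum is 629499/3520 at (12121/704, 793/2816).

bounded optimum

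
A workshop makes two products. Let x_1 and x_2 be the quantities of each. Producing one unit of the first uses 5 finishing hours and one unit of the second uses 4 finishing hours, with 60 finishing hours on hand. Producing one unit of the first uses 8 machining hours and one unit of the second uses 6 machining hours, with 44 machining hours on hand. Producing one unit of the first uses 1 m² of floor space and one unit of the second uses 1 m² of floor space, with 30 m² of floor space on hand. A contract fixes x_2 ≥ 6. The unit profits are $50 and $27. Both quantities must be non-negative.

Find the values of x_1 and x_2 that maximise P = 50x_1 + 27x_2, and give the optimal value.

x_1 = 1, x_2 = 6, maximum P = 212

Corner points and P = 50x_1 + 27x_2:
  (0, 22/3) → P = 198
  (0, 6) → P = 162
  (1, 6) → P = 212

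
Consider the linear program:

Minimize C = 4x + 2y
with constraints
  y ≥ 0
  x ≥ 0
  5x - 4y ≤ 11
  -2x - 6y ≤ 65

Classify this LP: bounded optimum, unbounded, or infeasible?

bounded optimum

Corner points and C = 4x + 2y:
  (0, 0) → C = 0
  (11/5, 0) → C = 44/5
The feasible region has finitely many vertices and no improving ray; the minimum is 0 at (0, 0).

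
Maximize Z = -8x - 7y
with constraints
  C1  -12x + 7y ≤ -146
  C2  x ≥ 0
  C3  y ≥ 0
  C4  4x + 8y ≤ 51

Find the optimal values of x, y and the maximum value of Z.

Vertices and Z = -8x - 7y:
  (73/6, 0) → Z = -292/3
  (1525/124, 7/31) → Z = -3099/31
  (51/4, 0) → Z = -102

The binding constraints are -12x + 7y = -146 and y = 0.
Solving simultaneously gives x = 73/6, y = 0.

x = 73/6, y = 0, maximum Z = -292/3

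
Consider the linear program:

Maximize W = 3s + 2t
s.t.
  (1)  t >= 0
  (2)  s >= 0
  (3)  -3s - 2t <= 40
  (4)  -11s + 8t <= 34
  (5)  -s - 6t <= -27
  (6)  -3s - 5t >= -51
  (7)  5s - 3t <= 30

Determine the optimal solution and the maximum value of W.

Corner points and W = 3s + 2t:
  (6/37, 331/74) → W = 349/37
  (238/79, 663/79) → W = 2040/79
  (87/11, 35/11) → W = 331/11
  (303/34, 165/34) → W = 1239/34

The optimum lies where -3s - 5t = -51 and 5s - 3t = 30.
Solving simultaneously gives s = 303/34, t = 165/34.

s = 303/34, t = 165/34, maximum W = 1239/34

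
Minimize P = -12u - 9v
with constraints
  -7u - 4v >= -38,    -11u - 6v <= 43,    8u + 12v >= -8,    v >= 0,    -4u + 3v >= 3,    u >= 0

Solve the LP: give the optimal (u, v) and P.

Vertices and P = -12u - 9v:
  (102/37, 173/37) → P = -2781/37
  (0, 19/2) → P = -171/2
  (0, 1) → P = -9

The binding constraints are -7u - 4v = -38 and u = 0.
Solving simultaneously gives u = 0, v = 19/2.

u = 0, v = 19/2, minimum P = -171/2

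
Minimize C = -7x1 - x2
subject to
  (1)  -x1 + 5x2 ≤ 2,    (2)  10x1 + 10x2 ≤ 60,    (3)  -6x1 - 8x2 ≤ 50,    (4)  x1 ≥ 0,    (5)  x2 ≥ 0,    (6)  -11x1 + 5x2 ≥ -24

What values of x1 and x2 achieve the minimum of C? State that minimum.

Extreme points and C = -7x1 - x2:
  (0, 2/5) → C = -2/5
  (13/5, 23/25) → C = -478/25
  (0, 0) → C = 0
  (24/11, 0) → C = -168/11

The binding constraints are -x1 + 5x2 = 2 and -11x1 + 5x2 = -24.
Solving simultaneously gives x1 = 13/5, x2 = 23/25.

x1 = 13/5, x2 = 23/25, minimum C = -478/25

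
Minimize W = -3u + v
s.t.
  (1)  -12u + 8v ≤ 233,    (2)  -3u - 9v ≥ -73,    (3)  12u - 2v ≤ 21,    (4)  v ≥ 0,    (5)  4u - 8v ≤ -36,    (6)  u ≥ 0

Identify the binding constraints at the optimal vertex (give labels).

Corner points and W = -3u + v:
  (335/114, 271/38) → W = -32/19
  (0, 73/9) → W = 73/9
  (30/11, 129/22) → W = -51/22
  (0, 9/2) → W = 9/2

The minimum is at (30/11, 129/22). Substituting into each constraint, equality holds for (3) and (5); the remaining constraints have slack.

(3) and (5)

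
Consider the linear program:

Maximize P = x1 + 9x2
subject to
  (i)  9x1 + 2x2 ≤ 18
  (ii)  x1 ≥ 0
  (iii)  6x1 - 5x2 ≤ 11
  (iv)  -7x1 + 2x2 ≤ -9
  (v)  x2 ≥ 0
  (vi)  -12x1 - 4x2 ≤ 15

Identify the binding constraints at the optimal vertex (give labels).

(i) and (iv)

Vertices and P = x1 + 9x2:
  (112/57, 3/19) → P = 193/57
  (27/16, 45/32) → P = 459/32
  (11/6, 0) → P = 11/6
  (9/7, 0) → P = 9/7

The maximum is at (27/16, 45/32). Substituting into each constraint, equality holds for (i) and (iv); the remaining constraints have slack.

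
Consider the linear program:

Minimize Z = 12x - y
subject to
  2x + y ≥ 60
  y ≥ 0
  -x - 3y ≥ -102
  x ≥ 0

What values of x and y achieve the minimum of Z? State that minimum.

x = 78/5, y = 144/5, minimum Z = 792/5

Corner points and Z = 12x - y:
  (30, 0) → Z = 360
  (78/5, 144/5) → Z = 792/5
  (102, 0) → Z = 1224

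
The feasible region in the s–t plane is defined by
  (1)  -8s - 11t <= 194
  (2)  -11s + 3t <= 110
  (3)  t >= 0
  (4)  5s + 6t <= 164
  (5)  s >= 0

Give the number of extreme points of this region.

Pairwise boundary intersections that survive every other constraint:
  (164/5, 0)
  (0, 0)
  (0, 82/3)

3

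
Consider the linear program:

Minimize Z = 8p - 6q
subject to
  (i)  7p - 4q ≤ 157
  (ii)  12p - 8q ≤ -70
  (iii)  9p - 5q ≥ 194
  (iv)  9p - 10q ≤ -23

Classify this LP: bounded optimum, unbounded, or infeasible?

From the feasible point (192, 1187/4), moving in the direction (5, 9) keeps every constraint satisfied while Z decreases without bound.

unbounded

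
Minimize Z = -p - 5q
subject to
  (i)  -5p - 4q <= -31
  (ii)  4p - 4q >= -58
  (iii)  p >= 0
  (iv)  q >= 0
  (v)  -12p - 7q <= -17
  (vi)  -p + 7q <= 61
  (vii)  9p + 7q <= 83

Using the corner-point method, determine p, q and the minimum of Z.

At the optimal vertex, -p + 7q = 61 and 9p + 7q = 83.
Solving simultaneously gives p = 11/5, q = 316/35.

p = 11/5, q = 316/35, minimum Z = -1657/35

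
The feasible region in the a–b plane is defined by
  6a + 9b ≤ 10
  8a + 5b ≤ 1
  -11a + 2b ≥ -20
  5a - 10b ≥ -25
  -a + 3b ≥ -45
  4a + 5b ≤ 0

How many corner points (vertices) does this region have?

Pairwise boundary intersections that survive every other constraint:
  (102/71, -149/71)
  (1/4, -1/5)
  (-30/31, -475/31)
  (-105, -50)
  (-25/13, 20/13)

5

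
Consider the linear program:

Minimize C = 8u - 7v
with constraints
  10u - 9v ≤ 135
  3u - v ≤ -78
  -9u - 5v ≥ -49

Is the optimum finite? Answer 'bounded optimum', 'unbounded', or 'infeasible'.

unbounded

From the feasible point (-837/17, -1185/17), moving in the direction (-5, 9) keeps every constraint satisfied while C decreases without bound.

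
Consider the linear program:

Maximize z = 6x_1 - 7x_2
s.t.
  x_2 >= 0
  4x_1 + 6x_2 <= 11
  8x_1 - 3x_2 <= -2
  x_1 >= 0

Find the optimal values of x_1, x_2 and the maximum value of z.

x_1 = 0, x_2 = 2/3, maximum z = -14/3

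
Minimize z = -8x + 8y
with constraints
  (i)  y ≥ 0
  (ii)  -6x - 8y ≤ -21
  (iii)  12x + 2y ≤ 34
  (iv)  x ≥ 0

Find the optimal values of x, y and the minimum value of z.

Vertices and z = -8x + 8y:
  (115/42, 4/7) → z = -52/3
  (0, 21/8) → z = 21
  (0, 17) → z = 136

At the optimal vertex, -6x - 8y = -21 and 12x + 2y = 34.
Solving simultaneously gives x = 115/42, y = 4/7.

x = 115/42, y = 4/7, minimum z = -52/3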